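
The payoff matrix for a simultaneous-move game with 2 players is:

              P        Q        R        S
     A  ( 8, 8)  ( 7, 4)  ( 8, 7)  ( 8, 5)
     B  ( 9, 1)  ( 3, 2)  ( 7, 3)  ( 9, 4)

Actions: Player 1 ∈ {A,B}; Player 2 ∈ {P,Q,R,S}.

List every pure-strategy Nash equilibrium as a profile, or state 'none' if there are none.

(A,P): not NE [P1→B gives 9>8]
(A,Q): not NE [P2→P gives 8>4]
(A,R): not NE [P2→P gives 8>7]
(A,S): not NE [P1→B gives 9>8; P2→P gives 8>5]
(B,P): not NE [P2→S gives 4>1]
(B,Q): not NE [P1→A gives 7>3; P2→S gives 4>2]
(B,R): not NE [P1→A gives 8>7; P2→S gives 4>3]
(B,S): NE

PSNE = {(B,S)}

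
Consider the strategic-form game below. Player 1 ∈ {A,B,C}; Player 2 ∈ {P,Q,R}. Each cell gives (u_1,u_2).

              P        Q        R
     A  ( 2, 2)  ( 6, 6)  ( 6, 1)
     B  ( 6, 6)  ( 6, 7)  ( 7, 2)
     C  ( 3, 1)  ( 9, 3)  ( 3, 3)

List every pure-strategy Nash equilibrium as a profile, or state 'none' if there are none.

NE set: (C,Q)

(A,P): not NE [P1→B gives 6>2; P2→Q gives 6>2]
(A,Q): not NE [P1→C gives 9>6]
(A,R): not NE [P1→B gives 7>6; P2→Q gives 6>1]
(B,P): not NE [P2→Q gives 7>6]
(B,Q): not NE [P1→C gives 9>6]
(B,R): not NE [P2→Q gives 7>2]
(C,P): not NE [P1→B gives 6>3; P2→R gives 3>1]
(C,Q): NE
(C,R): not NE [P1→B gives 7>3]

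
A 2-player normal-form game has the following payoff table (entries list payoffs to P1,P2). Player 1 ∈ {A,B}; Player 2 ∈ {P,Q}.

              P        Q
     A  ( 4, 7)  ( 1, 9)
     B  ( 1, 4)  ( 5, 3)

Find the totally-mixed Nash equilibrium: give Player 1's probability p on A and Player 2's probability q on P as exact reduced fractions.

P1 indiff ⇒ q·4+(1-q)·1 = q·1+(1-q)·5 ⇒ q(3) = (1-q)(4) ⇒ q = 4/7
P2 indiff ⇒ p·7+(1-p)·4 = p·9+(1-p)·3 ⇒ p(-2) = (1-p)(-1) ⇒ p = 1/3

(p,q) = (1/3, 4/7)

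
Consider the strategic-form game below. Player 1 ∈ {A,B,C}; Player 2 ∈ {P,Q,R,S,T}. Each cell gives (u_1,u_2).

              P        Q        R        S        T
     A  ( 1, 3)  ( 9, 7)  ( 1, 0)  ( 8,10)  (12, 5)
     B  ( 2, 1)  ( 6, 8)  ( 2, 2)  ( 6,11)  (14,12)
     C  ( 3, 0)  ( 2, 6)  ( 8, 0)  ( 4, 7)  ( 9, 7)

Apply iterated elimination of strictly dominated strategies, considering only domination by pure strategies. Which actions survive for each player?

IESDS → P1:{A,B} P2:{S,T}

P2 drop P (Q beats it: A:7>3 B:8>1 C:6>0)
P2 drop Q (S beats it: A:10>7 B:11>8 C:7>6)
P2 drop R (S beats it: A:10>0 B:11>2 C:7>0)
P1 drop C (A beats it: S:8>4 T:12>9)
P1→{A,B} P2→{S,T}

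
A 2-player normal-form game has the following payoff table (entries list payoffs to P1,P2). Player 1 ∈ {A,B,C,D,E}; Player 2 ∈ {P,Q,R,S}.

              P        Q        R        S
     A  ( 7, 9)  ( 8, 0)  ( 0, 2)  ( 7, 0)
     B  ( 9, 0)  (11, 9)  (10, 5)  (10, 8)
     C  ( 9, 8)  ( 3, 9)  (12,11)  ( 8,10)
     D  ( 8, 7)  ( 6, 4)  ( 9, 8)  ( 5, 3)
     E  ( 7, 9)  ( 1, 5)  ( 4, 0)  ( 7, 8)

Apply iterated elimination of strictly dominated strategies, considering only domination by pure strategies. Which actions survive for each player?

P1 drop A (B beats it: P:9>7 Q:11>8 R:10>0 S:10>7)
P1 drop D (B beats it: P:9>8 Q:11>6 R:10>9 S:10>5)
P1 drop E (B beats it: P:9>7 Q:11>1 R:10>4 S:10>7)
P2 drop P (Q beats it: B:9>0 C:9>8)
P1→{B,C} P2→{Q,R,S}

Remaining: P1:{B,C} P2:{Q,R,S}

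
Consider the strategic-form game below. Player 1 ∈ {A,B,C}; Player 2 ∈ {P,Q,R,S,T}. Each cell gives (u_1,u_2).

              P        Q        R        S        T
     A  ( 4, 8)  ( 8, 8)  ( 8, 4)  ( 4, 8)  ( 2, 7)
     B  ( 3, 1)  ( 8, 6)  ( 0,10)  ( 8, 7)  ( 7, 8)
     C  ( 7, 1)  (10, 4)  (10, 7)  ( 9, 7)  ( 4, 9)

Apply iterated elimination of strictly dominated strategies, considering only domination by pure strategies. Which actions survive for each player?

Survivors P1:{B,C} P2:{R,T}

P1 drop A (C beats it: P:7>4 Q:10>8 R:10>8 S:9>4 T:4>2)
P2 drop P (Q beats it: B:6>1 C:4>1)
P2 drop Q (R beats it: B:10>6 C:7>4)
P2 drop S (T beats it: B:8>7 C:9>7)
P1→{B,C} P2→{R,T}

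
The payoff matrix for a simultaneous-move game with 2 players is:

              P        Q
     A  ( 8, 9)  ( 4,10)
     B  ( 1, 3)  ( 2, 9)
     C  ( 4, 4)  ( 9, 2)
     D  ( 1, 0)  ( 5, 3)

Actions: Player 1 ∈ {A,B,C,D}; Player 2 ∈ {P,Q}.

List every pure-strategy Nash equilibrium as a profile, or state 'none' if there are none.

(A,P): not NE [P2→Q gives 10>9]
(A,Q): not NE [P1→C gives 9>4]
(B,P): not NE [P1→A gives 8>1; P2→Q gives 9>3]
(B,Q): not NE [P1→C gives 9>2]
(C,P): not NE [P1→A gives 8>4]
(C,Q): not NE [P2→P gives 4>2]
(D,P): not NE [P1→A gives 8>1; P2→Q gives 3>0]
(D,Q): not NE [P1→C gives 9>5]

Equilibria: none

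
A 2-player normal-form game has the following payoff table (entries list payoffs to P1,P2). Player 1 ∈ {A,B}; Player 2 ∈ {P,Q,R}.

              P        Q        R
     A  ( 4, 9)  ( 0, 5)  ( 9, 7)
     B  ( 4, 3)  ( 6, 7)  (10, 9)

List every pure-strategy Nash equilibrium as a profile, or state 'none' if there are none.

Nash profiles: (A,P), (B,R)

(A,P): NE
(A,Q): not NE [P1→B gives 6>0; P2→P gives 9>5]
(A,R): not NE [P1→B gives 10>9; P2→P gives 9>7]
(B,P): not NE [P2→R gives 9>3]
(B,Q): not NE [P2→R gives 9>7]
(B,R): NE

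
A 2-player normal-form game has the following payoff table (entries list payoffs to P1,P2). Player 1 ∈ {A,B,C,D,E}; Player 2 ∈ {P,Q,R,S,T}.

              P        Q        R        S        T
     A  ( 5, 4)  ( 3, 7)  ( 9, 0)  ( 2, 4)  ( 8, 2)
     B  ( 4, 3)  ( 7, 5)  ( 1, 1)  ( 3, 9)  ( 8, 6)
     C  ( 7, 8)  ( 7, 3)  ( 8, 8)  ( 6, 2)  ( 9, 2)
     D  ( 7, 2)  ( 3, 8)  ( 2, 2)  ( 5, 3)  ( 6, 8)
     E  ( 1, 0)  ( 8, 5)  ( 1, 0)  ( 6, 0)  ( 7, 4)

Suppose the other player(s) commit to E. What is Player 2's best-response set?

u_2(P vs E) = 0
u_2(Q vs E) = 5
u_2(R vs E) = 0
u_2(S vs E) = 0
u_2(T vs E) = 4
max payoff 5 at {Q}

argmax u_2 = {Q}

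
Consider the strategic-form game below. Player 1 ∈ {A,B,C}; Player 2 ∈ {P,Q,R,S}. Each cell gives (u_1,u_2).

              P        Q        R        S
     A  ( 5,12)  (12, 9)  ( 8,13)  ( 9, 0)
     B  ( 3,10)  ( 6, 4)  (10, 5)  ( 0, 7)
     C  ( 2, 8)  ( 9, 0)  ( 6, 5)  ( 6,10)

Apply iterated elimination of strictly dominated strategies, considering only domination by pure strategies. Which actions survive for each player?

P1 drop C (A beats it: P:5>2 Q:12>9 R:8>6 S:9>6)
P2 drop Q (P beats it: A:12>9 B:10>4)
P2 drop S (P beats it: A:12>0 B:10>7)
P1→{A,B} P2→{P,R}

IESDS → P1:{A,B} P2:{P,R}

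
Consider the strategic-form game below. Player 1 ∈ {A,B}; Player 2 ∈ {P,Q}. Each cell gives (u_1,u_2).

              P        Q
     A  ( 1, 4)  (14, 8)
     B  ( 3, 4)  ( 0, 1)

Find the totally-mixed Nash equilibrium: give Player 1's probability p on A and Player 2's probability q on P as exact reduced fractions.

P1 indiff ⇒ q·1+(1-q)·14 = q·3+(1-q)·0 ⇒ q(-2) = (1-q)(-14) ⇒ q = 7/8
P2 indiff ⇒ p·4+(1-p)·4 = p·8+(1-p)·1 ⇒ p(-4) = (1-p)(-3) ⇒ p = 3/7

p=3/7, q=7/8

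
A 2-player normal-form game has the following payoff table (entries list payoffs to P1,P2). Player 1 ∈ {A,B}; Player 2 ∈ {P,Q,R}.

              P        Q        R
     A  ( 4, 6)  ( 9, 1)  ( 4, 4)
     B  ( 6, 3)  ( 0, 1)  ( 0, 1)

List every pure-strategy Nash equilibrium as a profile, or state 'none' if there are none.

NE set: (B,P)

(A,P): not NE [P1→B gives 6>4]
(A,Q): not NE [P2→P gives 6>1]
(A,R): not NE [P2→P gives 6>4]
(B,P): NE
(B,Q): not NE [P1→A gives 9>0; P2→P gives 3>1]
(B,R): not NE [P1→A gives 4>0; P2→P gives 3>1]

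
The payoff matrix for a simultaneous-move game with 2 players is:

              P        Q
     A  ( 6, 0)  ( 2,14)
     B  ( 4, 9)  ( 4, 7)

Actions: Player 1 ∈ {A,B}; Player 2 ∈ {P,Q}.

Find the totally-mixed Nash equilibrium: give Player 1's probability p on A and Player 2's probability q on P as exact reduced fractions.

p=1/8, q=1/2

P1 indiff ⇒ q·6+(1-q)·2 = q·4+(1-q)·4 ⇒ q(2) = (1-q)(2) ⇒ q = 1/2
P2 indiff ⇒ p·0+(1-p)·9 = p·14+(1-p)·7 ⇒ p(-14) = (1-p)(-2) ⇒ p = 1/8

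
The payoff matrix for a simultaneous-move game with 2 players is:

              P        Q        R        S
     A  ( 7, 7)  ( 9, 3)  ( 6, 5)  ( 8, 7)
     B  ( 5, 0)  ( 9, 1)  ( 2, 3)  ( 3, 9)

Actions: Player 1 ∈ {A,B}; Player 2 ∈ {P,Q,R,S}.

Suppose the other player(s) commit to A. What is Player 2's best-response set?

u_2(P vs A) = 7
u_2(Q vs A) = 3
u_2(R vs A) = 5
u_2(S vs A) = 7
max payoff 7 at {P,S}

argmax u_2 = {P,S}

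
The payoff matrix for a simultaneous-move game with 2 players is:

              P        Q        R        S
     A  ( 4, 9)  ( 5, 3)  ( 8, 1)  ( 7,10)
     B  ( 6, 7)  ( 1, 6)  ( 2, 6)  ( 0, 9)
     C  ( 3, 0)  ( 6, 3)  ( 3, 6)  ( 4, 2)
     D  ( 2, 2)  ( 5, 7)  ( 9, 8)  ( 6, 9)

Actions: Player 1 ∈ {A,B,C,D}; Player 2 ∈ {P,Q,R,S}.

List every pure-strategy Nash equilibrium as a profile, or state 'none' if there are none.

(A,P): not NE [P1→B gives 6>4; P2→S gives 10>9]
(A,Q): not NE [P1→C gives 6>5; P2→S gives 10>3]
(A,R): not NE [P1→D gives 9>8; P2→S gives 10>1]
(A,S): NE
(B,P): not NE [P2→S gives 9>7]
(B,Q): not NE [P1→C gives 6>1; P2→S gives 9>6]
(B,R): not NE [P1→D gives 9>2; P2→S gives 9>6]
(B,S): not NE [P1→A gives 7>0]
(C,P): not NE [P1→B gives 6>3; P2→R gives 6>0]
(C,Q): not NE [P2→R gives 6>3]
(C,R): not NE [P1→D gives 9>3]
(C,S): not NE [P1→A gives 7>4; P2→R gives 6>2]
(D,P): not NE [P1→B gives 6>2; P2→S gives 9>2]
(D,Q): not NE [P1→C gives 6>5; P2→S gives 9>7]
(D,R): not NE [P2→S gives 9>8]
(D,S): not NE [P1→A gives 7>6]

NE set: (A,S)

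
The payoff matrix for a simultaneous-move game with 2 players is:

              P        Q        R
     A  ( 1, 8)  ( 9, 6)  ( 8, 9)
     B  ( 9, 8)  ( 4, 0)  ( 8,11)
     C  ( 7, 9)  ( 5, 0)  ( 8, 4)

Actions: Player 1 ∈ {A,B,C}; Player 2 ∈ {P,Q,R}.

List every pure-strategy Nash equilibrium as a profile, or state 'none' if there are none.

(A,P): not NE [P1→B gives 9>1; P2→R gives 9>8]
(A,Q): not NE [P2→R gives 9>6]
(A,R): NE
(B,P): not NE [P2→R gives 11>8]
(B,Q): not NE [P1→A gives 9>4; P2→R gives 11>0]
(B,R): NE
(C,P): not NE [P1→B gives 9>7]
(C,Q): not NE [P1→A gives 9>5; P2→P gives 9>0]
(C,R): not NE [P2→P gives 9>4]

Nash profiles: (A,R), (B,R)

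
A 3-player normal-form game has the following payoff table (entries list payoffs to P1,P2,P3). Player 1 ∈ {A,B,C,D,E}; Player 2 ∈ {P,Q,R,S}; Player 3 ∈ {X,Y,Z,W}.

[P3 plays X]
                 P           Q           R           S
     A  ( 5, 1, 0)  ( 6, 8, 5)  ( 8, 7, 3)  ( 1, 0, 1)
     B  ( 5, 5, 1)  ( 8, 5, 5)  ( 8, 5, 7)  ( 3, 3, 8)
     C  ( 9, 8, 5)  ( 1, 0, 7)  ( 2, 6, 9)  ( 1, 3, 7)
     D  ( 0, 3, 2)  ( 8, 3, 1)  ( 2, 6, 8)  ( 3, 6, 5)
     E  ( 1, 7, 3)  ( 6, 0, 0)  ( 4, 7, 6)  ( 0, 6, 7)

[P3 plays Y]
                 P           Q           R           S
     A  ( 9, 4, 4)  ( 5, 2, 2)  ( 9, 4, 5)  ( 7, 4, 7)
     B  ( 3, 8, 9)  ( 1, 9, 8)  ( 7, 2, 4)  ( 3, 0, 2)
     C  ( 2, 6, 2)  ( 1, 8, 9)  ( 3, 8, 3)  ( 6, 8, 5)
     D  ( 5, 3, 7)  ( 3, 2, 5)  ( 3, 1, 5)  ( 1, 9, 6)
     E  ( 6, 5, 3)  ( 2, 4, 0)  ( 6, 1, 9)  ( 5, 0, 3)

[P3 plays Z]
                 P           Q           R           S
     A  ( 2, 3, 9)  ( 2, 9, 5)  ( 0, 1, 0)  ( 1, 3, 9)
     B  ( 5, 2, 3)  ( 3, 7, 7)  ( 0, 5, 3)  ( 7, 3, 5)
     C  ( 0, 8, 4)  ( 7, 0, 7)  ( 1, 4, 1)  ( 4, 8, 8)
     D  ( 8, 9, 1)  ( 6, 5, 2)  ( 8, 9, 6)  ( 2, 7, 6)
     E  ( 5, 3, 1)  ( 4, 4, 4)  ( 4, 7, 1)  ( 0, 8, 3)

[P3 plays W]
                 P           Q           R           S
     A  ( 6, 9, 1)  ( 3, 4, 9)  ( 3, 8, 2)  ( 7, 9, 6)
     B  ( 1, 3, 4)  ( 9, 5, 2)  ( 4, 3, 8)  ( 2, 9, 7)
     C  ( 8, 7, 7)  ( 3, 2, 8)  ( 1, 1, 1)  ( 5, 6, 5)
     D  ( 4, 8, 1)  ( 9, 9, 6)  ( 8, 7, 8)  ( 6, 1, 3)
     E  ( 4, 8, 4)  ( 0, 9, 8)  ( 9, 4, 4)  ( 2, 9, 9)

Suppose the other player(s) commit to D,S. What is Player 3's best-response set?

u_3(X vs D,S) = 5
u_3(Y vs D,S) = 6
u_3(Z vs D,S) = 6
u_3(W vs D,S) = 3
max payoff 6 at {Y,Z}

BR_3 = {Y,Z}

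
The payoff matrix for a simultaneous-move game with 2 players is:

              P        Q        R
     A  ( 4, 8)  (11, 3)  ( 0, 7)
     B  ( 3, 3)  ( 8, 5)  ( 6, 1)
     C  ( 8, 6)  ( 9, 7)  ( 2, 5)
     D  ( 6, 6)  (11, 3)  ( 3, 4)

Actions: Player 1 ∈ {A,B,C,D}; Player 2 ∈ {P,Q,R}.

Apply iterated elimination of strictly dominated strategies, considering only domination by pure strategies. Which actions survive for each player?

Survivors P1:{A,C,D} P2:{P,Q}

P2 drop R (P beats it: A:8>7 B:3>1 C:6>5 D:6>4)
P1 drop B (A beats it: P:4>3 Q:11>8)
P1→{A,C,D} P2→{P,Q}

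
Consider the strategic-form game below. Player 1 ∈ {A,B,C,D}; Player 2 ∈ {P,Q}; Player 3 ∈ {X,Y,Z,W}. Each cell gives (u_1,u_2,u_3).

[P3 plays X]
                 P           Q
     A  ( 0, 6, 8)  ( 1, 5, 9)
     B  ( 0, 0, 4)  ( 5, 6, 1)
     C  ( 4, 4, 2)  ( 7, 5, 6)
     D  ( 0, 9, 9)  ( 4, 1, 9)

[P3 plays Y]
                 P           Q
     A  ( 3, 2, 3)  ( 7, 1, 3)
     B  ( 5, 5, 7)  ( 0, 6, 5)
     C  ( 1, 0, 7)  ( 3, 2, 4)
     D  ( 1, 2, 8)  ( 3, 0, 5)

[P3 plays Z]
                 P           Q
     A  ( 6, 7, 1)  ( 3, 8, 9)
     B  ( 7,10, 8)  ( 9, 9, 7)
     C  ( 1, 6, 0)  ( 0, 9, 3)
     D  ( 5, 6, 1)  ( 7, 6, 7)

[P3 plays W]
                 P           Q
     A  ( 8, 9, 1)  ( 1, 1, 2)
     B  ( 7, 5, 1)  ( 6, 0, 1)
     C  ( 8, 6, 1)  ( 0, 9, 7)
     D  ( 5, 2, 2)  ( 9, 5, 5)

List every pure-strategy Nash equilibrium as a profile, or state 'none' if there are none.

(A,P,X): not NE [P1→C gives 4>0]
(A,P,Y): not NE [P1→B gives 5>3; P3→X gives 8>3]
(A,P,Z): not NE [P1→B gives 7>6; P2→Q gives 8>7; P3→X gives 8>1]
(A,P,W): not NE [P3→X gives 8>1]
(A,Q,X): not NE [P1→C gives 7>1; P2→P gives 6>5]
(A,Q,Y): not NE [P2→P gives 2>1; P3→Z gives 9>3]
(A,Q,Z): not NE [P1→B gives 9>3]
(A,Q,W): not NE [P1→D gives 9>1; P2→P gives 9>1; P3→Z gives 9>2]
(B,P,X): not NE [P1→C gives 4>0; P2→Q gives 6>0; P3→Z gives 8>4]
(B,P,Y): not NE [P2→Q gives 6>5; P3→Z gives 8>7]
(B,P,Z): NE
(B,P,W): not NE [P1→C gives 8>7; P3→Z gives 8>1]
(B,Q,X): not NE [P1→C gives 7>5; P3→Z gives 7>1]
(B,Q,Y): not NE [P1→A gives 7>0; P3→Z gives 7>5]
(B,Q,Z): not NE [P2→P gives 10>9]
(B,Q,W): not NE [P1→D gives 9>6; P2→P gives 5>0; P3→Z gives 7>1]
(C,P,X): not NE [P2→Q gives 5>4; P3→Y gives 7>2]
(C,P,Y): not NE [P1→B gives 5>1; P2→Q gives 2>0]
(C,P,Z): not NE [P1→B gives 7>1; P2→Q gives 9>6; P3→Y gives 7>0]
(C,P,W): not NE [P2→Q gives 9>6; P3→Y gives 7>1]
(C,Q,X): not NE [P3→W gives 7>6]
(C,Q,Y): not NE [P1→A gives 7>3; P3→W gives 7>4]
(C,Q,Z): not NE [P1→B gives 9>0; P3→W gives 7>3]
(C,Q,W): not NE [P1→D gives 9>0]
(D,P,X): not NE [P1→C gives 4>0]
(D,P,Y): not NE [P1→B gives 5>1; P3→X gives 9>8]
(D,P,Z): not NE [P1→B gives 7>5; P3→X gives 9>1]
(D,P,W): not NE [P1→C gives 8>5; P2→Q gives 5>2; P3→X gives 9>2]
(D,Q,X): not NE [P1→C gives 7>4; P2→P gives 9>1]
(D,Q,Y): not NE [P1→A gives 7>3; P2→P gives 2>0; P3→X gives 9>5]
(D,Q,Z): not NE [P1→B gives 9>7; P3→X gives 9>7]
(D,Q,W): not NE [P3→X gives 9>5]

Nash profiles: (B,P,Z)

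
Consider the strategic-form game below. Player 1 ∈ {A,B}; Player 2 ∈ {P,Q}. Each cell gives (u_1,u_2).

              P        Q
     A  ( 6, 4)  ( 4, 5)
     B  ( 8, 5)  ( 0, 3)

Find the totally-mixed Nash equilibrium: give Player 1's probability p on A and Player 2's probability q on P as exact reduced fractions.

P1 indiff ⇒ q·6+(1-q)·4 = q·8+(1-q)·0 ⇒ q(-2) = (1-q)(-4) ⇒ q = 2/3
P2 indiff ⇒ p·4+(1-p)·5 = p·5+(1-p)·3 ⇒ p(-1) = (1-p)(-2) ⇒ p = 2/3

p=2/3, q=2/3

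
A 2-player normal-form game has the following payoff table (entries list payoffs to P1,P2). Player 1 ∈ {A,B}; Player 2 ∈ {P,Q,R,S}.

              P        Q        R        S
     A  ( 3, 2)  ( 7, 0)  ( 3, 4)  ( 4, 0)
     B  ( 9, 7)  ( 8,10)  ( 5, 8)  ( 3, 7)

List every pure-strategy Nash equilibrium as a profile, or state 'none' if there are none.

(A,P): not NE [P1→B gives 9>3; P2→R gives 4>2]
(A,Q): not NE [P1→B gives 8>7; P2→R gives 4>0]
(A,R): not NE [P1→B gives 5>3]
(A,S): not NE [P2→R gives 4>0]
(B,P): not NE [P2→Q gives 10>7]
(B,Q): NE
(B,R): not NE [P2→Q gives 10>8]
(B,S): not NE [P1→A gives 4>3; P2→Q gives 10>7]

Nash profiles: (B,Q)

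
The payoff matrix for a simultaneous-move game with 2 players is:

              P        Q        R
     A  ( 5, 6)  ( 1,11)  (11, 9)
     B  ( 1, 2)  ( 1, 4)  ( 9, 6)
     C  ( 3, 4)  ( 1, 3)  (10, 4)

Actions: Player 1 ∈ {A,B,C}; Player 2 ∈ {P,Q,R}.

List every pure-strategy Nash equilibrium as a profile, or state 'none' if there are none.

NE set: (A,Q)

(A,P): not NE [P2→Q gives 11>6]
(A,Q): NE
(A,R): not NE [P2→Q gives 11>9]
(B,P): not NE [P1→A gives 5>1; P2→R gives 6>2]
(B,Q): not NE [P2→R gives 6>4]
(B,R): not NE [P1→A gives 11>9]
(C,P): not NE [P1→A gives 5>3]
(C,Q): not NE [P2→R gives 4>3]
(C,R): not NE [P1→A gives 11>10]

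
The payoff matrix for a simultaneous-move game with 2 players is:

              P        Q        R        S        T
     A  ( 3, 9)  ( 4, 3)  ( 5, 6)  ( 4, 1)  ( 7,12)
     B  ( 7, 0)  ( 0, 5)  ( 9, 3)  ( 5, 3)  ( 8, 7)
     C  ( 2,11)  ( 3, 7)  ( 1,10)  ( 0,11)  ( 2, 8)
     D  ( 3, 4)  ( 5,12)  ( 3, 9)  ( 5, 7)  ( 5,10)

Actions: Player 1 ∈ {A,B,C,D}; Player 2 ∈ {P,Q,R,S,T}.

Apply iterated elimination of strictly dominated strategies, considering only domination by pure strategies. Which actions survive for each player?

P1 drop C (A beats it: P:3>2 Q:4>3 R:5>1 S:4>0 T:7>2)
P2 drop P (T beats it: A:12>9 B:7>0 D:10>4)
P2 drop R (T beats it: A:12>6 B:7>3 D:10>9)
P2 drop S (Q beats it: A:3>1 B:5>3 D:12>7)
P1→{A,B,D} P2→{Q,T}

Survivors P1:{A,B,D} P2:{Q,T}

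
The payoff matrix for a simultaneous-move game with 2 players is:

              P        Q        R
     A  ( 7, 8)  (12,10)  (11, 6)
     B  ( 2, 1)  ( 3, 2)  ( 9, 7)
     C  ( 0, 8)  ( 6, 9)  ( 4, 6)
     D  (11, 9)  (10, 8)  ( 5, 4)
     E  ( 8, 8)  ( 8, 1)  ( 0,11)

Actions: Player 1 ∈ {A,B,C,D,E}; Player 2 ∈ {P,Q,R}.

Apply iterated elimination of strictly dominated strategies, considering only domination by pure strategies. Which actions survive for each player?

P1 drop B (A beats it: P:7>2 Q:12>3 R:11>9)
P1 drop C (A beats it: P:7>0 Q:12>6 R:11>4)
P1 drop E (D beats it: P:11>8 Q:10>8 R:5>0)
P2 drop R (P beats it: A:8>6 D:9>4)
P1→{A,D} P2→{P,Q}

Remaining: P1:{A,D} P2:{P,Q}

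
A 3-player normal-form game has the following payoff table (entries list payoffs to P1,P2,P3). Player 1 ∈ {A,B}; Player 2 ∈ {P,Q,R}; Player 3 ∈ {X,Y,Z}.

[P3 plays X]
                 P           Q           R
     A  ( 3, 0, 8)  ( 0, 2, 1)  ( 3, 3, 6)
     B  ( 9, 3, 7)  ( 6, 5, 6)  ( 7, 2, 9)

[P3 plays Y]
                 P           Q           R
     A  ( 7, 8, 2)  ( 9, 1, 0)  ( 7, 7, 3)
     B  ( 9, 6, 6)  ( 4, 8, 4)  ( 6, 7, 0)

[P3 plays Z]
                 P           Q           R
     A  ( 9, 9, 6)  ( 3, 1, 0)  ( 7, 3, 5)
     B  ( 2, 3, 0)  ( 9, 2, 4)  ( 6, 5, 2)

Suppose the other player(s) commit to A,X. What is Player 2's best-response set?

BR_2 = {R}

u_2(P vs A,X) = 0
u_2(Q vs A,X) = 2
u_2(R vs A,X) = 3
max payoff 3 at {R}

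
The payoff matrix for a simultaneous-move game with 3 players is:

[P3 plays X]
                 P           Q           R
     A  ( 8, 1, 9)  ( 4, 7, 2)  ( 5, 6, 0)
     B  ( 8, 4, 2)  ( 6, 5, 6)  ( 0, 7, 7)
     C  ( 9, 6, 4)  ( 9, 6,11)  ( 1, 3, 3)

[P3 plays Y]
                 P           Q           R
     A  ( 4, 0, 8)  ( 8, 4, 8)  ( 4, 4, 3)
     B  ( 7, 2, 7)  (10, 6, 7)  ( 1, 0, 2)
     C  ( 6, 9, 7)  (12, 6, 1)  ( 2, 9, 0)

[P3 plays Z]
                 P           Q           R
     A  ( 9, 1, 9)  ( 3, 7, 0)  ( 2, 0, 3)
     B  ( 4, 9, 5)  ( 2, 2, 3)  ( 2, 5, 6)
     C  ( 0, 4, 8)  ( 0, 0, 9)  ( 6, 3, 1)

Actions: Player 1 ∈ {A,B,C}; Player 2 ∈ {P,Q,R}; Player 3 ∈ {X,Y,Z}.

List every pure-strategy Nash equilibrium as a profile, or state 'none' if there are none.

NE set: (A,R,Y), (C,Q,X)

(A,P,X): not NE [P1→C gives 9>8; P2→Q gives 7>1]
(A,P,Y): not NE [P1→B gives 7>4; P2→R gives 4>0; P3→Z gives 9>8]
(A,P,Z): not NE [P2→Q gives 7>1]
(A,Q,X): not NE [P1→C gives 9>4; P3→Y gives 8>2]
(A,Q,Y): not NE [P1→C gives 12>8]
(A,Q,Z): not NE [P3→Y gives 8>0]
(A,R,X): not NE [P2→Q gives 7>6; P3→Z gives 3>0]
(A,R,Y): NE
(A,R,Z): not NE [P1→C gives 6>2; P2→Q gives 7>0]
(B,P,X): not NE [P1→C gives 9>8; P2→R gives 7>4; P3→Y gives 7>2]
(B,P,Y): not NE [P2→Q gives 6>2]
(B,P,Z): not NE [P1→A gives 9>4; P3→Y gives 7>5]
(B,Q,X): not NE [P1→C gives 9>6; P2→R gives 7>5; P3→Y gives 7>6]
(B,Q,Y): not NE [P1→C gives 12>10]
(B,Q,Z): not NE [P1→A gives 3>2; P2→P gives 9>2; P3→Y gives 7>3]
(B,R,X): not NE [P1→A gives 5>0]
(B,R,Y): not NE [P1→A gives 4>1; P2→Q gives 6>0; P3→X gives 7>2]
(B,R,Z): not NE [P1→C gives 6>2; P2→P gives 9>5; P3→X gives 7>6]
(C,P,X): not NE [P3→Z gives 8>4]
(C,P,Y): not NE [P1→B gives 7>6; P3→Z gives 8>7]
(C,P,Z): not NE [P1→A gives 9>0]
(C,Q,X): NE
(C,Q,Y): not NE [P2→R gives 9>6; P3→X gives 11>1]
(C,Q,Z): not NE [P1→A gives 3>0; P2→P gives 4>0; P3→X gives 11>9]
(C,R,X): not NE [P1→A gives 5>1; P2→Q gives 6>3]
(C,R,Y): not NE [P1→A gives 4>2; P3→X gives 3>0]
(C,R,Z): not NE [P2→P gives 4>3; P3→X gives 3>1]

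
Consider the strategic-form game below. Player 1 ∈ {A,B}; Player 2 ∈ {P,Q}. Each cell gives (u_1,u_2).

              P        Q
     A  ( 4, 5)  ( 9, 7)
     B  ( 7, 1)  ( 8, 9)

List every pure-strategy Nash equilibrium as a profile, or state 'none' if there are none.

(A,P): not NE [P1→B gives 7>4; P2→Q gives 7>5]
(A,Q): NE
(B,P): not NE [P2→Q gives 9>1]
(B,Q): not NE [P1→A gives 9>8]

NE set: (A,Q)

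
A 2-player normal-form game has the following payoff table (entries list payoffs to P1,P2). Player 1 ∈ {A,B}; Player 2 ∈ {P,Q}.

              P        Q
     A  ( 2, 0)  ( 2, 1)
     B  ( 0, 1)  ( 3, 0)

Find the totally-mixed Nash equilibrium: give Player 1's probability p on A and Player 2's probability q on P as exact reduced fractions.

(p,q) = (1/2, 1/3)

P1 indiff ⇒ q·2+(1-q)·2 = q·0+(1-q)·3 ⇒ q(2) = (1-q)(1) ⇒ q = 1/3
P2 indiff ⇒ p·0+(1-p)·1 = p·1+(1-p)·0 ⇒ p(-1) = (1-p)(-1) ⇒ p = 1/2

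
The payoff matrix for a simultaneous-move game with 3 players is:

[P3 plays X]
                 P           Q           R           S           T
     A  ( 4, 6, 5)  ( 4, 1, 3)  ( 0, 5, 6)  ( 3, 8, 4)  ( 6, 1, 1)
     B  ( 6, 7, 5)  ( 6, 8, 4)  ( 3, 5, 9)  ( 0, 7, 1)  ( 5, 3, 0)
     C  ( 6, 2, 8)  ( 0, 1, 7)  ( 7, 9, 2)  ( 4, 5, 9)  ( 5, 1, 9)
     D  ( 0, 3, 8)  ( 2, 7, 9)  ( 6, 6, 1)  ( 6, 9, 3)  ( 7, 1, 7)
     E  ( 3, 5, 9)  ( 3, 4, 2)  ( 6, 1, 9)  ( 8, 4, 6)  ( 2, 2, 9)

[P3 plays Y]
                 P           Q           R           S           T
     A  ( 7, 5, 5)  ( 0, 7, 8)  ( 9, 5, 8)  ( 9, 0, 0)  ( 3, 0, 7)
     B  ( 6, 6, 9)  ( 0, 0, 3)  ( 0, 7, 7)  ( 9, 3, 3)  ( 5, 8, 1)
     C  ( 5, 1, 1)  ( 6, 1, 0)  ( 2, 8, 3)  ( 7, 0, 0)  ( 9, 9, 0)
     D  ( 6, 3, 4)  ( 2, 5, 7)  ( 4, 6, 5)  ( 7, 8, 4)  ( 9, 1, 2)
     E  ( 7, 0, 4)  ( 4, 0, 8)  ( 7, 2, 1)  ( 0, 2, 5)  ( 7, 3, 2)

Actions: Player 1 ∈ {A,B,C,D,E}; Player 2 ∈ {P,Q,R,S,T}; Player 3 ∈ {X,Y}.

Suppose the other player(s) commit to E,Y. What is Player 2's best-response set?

u_2(P vs E,Y) = 0
u_2(Q vs E,Y) = 0
u_2(R vs E,Y) = 2
u_2(S vs E,Y) = 2
u_2(T vs E,Y) = 3
max payoff 3 at {T}

BR_2 = {T}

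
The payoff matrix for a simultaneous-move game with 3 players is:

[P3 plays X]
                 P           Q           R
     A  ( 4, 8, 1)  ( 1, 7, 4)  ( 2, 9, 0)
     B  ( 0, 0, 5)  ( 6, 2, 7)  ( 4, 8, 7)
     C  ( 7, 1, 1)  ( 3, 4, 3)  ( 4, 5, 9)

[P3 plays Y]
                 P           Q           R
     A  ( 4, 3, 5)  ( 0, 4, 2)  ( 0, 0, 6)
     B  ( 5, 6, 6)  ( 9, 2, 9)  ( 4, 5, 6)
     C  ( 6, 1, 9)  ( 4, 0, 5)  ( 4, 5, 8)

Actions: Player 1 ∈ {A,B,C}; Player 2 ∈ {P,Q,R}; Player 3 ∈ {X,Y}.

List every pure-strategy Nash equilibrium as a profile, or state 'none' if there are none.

PSNE = {(B,R,X), (C,R,X)}

(A,P,X): not NE [P1→C gives 7>4; P2→R gives 9>8; P3→Y gives 5>1]
(A,P,Y): not NE [P1→C gives 6>4; P2→Q gives 4>3]
(A,Q,X): not NE [P1→B gives 6>1; P2→R gives 9>7]
(A,Q,Y): not NE [P1→B gives 9>0; P3→X gives 4>2]
(A,R,X): not NE [P1→C gives 4>2; P3→Y gives 6>0]
(A,R,Y): not NE [P1→C gives 4>0; P2→Q gives 4>0]
(B,P,X): not NE [P1→C gives 7>0; P2→R gives 8>0; P3→Y gives 6>5]
(B,P,Y): not NE [P1→C gives 6>5]
(B,Q,X): not NE [P2→R gives 8>2; P3→Y gives 9>7]
(B,Q,Y): not NE [P2→P gives 6>2]
(B,R,X): NE
(B,R,Y): not NE [P2→P gives 6>5; P3→X gives 7>6]
(C,P,X): not NE [P2→R gives 5>1; P3→Y gives 9>1]
(C,P,Y): not NE [P2→R gives 5>1]
(C,Q,X): not NE [P1→B gives 6>3; P2→R gives 5>4; P3→Y gives 5>3]
(C,Q,Y): not NE [P1→B gives 9>4; P2→R gives 5>0]
(C,R,X): NE
(C,R,Y): not NE [P3→X gives 9>8]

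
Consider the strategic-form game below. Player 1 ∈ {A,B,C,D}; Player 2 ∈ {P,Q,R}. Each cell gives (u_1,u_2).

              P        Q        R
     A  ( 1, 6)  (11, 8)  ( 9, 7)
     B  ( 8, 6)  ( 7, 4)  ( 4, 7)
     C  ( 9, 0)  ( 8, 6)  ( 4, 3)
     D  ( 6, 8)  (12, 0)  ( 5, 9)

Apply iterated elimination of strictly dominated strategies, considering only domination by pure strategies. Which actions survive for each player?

P2 drop P (R beats it: A:7>6 B:7>6 C:3>0 D:9>8)
P1 drop B (A beats it: Q:11>7 R:9>4)
P1 drop C (A beats it: Q:11>8 R:9>4)
P1→{A,D} P2→{Q,R}

Remaining: P1:{A,D} P2:{Q,R}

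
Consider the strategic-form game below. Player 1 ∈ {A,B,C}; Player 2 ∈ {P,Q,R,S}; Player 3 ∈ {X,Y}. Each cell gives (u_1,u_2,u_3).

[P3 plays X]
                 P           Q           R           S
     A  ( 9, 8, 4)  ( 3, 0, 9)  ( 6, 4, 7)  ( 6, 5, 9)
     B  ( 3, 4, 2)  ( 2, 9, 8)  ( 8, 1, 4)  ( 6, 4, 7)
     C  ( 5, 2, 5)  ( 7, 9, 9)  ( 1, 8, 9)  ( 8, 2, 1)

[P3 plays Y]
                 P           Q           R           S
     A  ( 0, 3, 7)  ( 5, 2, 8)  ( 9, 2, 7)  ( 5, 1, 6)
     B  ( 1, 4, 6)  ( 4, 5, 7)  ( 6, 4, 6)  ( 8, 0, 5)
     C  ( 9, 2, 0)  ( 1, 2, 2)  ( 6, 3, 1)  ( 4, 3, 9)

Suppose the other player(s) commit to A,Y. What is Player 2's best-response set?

P2 best: {P}

u_2(P vs A,Y) = 3
u_2(Q vs A,Y) = 2
u_2(R vs A,Y) = 2
u_2(S vs A,Y) = 1
max payoff 3 at {P}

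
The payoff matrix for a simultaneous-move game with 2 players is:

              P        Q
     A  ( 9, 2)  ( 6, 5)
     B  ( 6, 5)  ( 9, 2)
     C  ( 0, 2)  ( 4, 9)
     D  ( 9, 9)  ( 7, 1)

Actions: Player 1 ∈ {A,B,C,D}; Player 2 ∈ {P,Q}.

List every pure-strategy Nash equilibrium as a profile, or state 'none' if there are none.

(A,P): not NE [P2→Q gives 5>2]
(A,Q): not NE [P1→B gives 9>6]
(B,P): not NE [P1→D gives 9>6]
(B,Q): not NE [P2→P gives 5>2]
(C,P): not NE [P1→D gives 9>0; P2→Q gives 9>2]
(C,Q): not NE [P1→B gives 9>4]
(D,P): NE
(D,Q): not NE [P1→B gives 9>7; P2→P gives 9>1]

Nash profiles: (D,P)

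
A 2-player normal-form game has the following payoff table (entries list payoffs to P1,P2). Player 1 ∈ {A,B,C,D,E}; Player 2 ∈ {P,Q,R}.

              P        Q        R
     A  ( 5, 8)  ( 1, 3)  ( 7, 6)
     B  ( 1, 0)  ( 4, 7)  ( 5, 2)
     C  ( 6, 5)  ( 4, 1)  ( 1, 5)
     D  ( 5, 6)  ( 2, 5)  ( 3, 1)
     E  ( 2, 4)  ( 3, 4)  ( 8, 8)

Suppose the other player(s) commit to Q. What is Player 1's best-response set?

BR_1 = {B,C}

u_1(A vs Q) = 1
u_1(B vs Q) = 4
u_1(C vs Q) = 4
u_1(D vs Q) = 2
u_1(E vs Q) = 3
max payoff 4 at {B,C}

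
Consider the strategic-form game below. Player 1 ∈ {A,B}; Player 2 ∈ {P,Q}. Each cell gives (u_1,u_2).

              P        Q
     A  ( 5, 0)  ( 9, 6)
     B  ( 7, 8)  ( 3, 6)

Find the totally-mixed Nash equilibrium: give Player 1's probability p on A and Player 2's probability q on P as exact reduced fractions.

P1 indiff ⇒ q·5+(1-q)·9 = q·7+(1-q)·3 ⇒ q(-2) = (1-q)(-6) ⇒ q = 3/4
P2 indiff ⇒ p·0+(1-p)·8 = p·6+(1-p)·6 ⇒ p(-6) = (1-p)(-2) ⇒ p = 1/4

(p,q) = (1/4, 3/4)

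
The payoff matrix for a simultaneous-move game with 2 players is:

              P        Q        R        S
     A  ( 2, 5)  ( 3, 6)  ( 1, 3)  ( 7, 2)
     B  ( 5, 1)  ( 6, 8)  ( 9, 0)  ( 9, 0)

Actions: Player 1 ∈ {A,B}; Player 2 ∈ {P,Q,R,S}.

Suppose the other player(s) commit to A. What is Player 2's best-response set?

argmax u_2 = {Q}

u_2(P vs A) = 5
u_2(Q vs A) = 6
u_2(R vs A) = 3
u_2(S vs A) = 2
max payoff 6 at {Q}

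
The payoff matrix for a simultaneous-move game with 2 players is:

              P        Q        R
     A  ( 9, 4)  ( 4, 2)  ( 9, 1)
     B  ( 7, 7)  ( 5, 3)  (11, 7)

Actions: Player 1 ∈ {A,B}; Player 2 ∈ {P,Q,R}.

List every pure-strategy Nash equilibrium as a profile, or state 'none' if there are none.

(A,P): NE
(A,Q): not NE [P1→B gives 5>4; P2→P gives 4>2]
(A,R): not NE [P1→B gives 11>9; P2→P gives 4>1]
(B,P): not NE [P1→A gives 9>7]
(B,Q): not NE [P2→R gives 7>3]
(B,R): NE

Nash profiles: (A,P), (B,R)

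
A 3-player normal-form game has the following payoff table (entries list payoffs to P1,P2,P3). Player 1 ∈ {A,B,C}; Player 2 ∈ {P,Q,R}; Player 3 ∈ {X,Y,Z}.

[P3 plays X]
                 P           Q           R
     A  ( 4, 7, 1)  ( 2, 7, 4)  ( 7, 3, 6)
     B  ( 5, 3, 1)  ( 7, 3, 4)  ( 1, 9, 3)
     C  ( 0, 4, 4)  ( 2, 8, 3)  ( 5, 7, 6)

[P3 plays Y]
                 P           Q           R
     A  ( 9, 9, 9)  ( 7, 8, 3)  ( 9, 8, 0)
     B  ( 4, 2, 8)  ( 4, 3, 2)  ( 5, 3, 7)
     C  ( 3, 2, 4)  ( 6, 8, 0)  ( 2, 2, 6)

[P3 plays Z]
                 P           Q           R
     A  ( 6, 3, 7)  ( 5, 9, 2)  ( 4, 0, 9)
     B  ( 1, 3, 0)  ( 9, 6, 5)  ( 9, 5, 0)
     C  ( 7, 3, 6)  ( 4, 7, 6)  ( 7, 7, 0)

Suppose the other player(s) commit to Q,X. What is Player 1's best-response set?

BR_1 = {B}

u_1(A vs Q,X) = 2
u_1(B vs Q,X) = 7
u_1(C vs Q,X) = 2
max payoff 7 at {B}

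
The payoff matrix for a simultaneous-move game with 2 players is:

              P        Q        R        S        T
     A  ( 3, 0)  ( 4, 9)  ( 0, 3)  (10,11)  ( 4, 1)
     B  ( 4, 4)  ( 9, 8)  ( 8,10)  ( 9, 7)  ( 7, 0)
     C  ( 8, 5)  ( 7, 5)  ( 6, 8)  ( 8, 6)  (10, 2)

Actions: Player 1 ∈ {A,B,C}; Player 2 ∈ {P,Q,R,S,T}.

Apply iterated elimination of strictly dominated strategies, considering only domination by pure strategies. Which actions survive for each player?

Survivors P1:{A,B} P2:{Q,R,S}

P2 drop P (R beats it: A:3>0 B:10>4 C:8>5)
P2 drop T (Q beats it: A:9>1 B:8>0 C:5>2)
P1 drop C (B beats it: Q:9>7 R:8>6 S:9>8)
P1→{A,B} P2→{Q,R,S}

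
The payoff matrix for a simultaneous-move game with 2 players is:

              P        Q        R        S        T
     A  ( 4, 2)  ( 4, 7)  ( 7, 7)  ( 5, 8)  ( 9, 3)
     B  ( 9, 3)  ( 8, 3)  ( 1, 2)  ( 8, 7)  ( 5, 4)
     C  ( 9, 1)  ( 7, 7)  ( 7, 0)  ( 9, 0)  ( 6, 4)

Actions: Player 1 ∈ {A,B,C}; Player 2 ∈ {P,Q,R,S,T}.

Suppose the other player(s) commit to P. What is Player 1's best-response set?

P1 best: {B,C}

u_1(A vs P) = 4
u_1(B vs P) = 9
u_1(C vs P) = 9
max payoff 9 at {B,C}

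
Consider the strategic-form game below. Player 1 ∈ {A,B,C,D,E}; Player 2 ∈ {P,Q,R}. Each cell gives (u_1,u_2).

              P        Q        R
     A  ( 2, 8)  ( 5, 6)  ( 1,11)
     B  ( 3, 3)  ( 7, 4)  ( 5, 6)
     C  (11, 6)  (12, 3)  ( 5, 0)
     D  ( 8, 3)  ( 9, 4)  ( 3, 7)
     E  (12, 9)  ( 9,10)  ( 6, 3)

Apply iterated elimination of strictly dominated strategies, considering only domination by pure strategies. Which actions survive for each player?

IESDS → P1:{C,E} P2:{P,Q}

P1 drop A (B beats it: P:3>2 Q:7>5 R:5>1)
P1 drop B (E beats it: P:12>3 Q:9>7 R:6>5)
P1 drop D (C beats it: P:11>8 Q:12>9 R:5>3)
P2 drop R (P beats it: C:6>0 E:9>3)
P1→{C,E} P2→{P,Q}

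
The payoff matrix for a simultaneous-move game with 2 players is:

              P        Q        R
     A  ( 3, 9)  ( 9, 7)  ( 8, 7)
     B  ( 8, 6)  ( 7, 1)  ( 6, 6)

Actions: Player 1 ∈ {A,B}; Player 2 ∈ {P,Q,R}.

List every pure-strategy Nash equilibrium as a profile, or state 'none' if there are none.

NE set: (B,P)

(A,P): not NE [P1→B gives 8>3]
(A,Q): not NE [P2→P gives 9>7]
(A,R): not NE [P2→P gives 9>7]
(B,P): NE
(B,Q): not NE [P1→A gives 9>7; P2→R gives 6>1]
(B,R): not NE [P1→A gives 8>6]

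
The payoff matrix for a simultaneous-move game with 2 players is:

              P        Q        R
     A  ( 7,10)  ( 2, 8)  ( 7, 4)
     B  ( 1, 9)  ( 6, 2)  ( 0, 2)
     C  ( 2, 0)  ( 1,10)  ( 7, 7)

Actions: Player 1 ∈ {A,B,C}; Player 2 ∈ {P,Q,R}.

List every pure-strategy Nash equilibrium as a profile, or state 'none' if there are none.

(A,P): NE
(A,Q): not NE [P1→B gives 6>2; P2→P gives 10>8]
(A,R): not NE [P2→P gives 10>4]
(B,P): not NE [P1→A gives 7>1]
(B,Q): not NE [P2→P gives 9>2]
(B,R): not NE [P1→C gives 7>0; P2→P gives 9>2]
(C,P): not NE [P1→A gives 7>2; P2→Q gives 10>0]
(C,Q): not NE [P1→B gives 6>1]
(C,R): not NE [P2→Q gives 10>7]

Nash profiles: (A,P)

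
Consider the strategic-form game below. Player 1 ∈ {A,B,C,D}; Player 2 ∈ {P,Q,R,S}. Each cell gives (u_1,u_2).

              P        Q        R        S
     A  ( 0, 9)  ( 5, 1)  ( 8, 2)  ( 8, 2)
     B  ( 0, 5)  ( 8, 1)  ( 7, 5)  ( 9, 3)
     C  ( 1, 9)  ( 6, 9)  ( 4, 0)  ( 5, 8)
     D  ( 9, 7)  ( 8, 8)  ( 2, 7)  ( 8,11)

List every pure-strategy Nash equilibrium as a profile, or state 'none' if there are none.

(A,P): not NE [P1→D gives 9>0]
(A,Q): not NE [P1→D gives 8>5; P2→P gives 9>1]
(A,R): not NE [P2→P gives 9>2]
(A,S): not NE [P1→B gives 9>8; P2→P gives 9>2]
(B,P): not NE [P1→D gives 9>0]
(B,Q): not NE [P2→R gives 5>1]
(B,R): not NE [P1→A gives 8>7]
(B,S): not NE [P2→R gives 5>3]
(C,P): not NE [P1→D gives 9>1]
(C,Q): not NE [P1→D gives 8>6]
(C,R): not NE [P1→A gives 8>4; P2→Q gives 9>0]
(C,S): not NE [P1→B gives 9>5; P2→Q gives 9>8]
(D,P): not NE [P2→S gives 11>7]
(D,Q): not NE [P2→S gives 11>8]
(D,R): not NE [P1→A gives 8>2; P2→S gives 11>7]
(D,S): not NE [P1→B gives 9>8]

PSNE: ∅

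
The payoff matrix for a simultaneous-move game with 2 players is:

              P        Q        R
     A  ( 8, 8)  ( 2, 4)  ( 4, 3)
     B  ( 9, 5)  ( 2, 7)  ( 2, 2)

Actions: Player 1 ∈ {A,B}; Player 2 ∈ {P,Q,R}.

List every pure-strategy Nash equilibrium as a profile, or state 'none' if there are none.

Nash profiles: (B,Q)

(A,P): not NE [P1→B gives 9>8]
(A,Q): not NE [P2→P gives 8>4]
(A,R): not NE [P2→P gives 8>3]
(B,P): not NE [P2→Q gives 7>5]
(B,Q): NE
(B,R): not NE [P1→A gives 4>2; P2→Q gives 7>2]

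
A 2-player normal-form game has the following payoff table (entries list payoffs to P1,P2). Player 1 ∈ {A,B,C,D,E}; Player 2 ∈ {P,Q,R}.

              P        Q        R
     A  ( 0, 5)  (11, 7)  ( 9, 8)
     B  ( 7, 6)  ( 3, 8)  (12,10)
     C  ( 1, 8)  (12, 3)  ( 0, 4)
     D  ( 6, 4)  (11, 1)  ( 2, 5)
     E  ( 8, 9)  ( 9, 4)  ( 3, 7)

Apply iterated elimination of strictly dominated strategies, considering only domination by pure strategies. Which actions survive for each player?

IESDS → P1:{B,E} P2:{P,R}

P2 drop Q (R beats it: A:8>7 B:10>8 C:4>3 D:5>1 E:7>4)
P1 drop A (B beats it: P:7>0 R:12>9)
P1 drop C (B beats it: P:7>1 R:12>0)
P1 drop D (B beats it: P:7>6 R:12>2)
P1→{B,E} P2→{P,R}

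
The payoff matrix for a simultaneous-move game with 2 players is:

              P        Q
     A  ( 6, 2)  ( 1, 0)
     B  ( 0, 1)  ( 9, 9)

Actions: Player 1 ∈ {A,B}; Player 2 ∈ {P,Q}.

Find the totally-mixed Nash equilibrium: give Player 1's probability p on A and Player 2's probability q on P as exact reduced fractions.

p=4/5, q=4/7

P1 indiff ⇒ q·6+(1-q)·1 = q·0+(1-q)·9 ⇒ q(6) = (1-q)(8) ⇒ q = 4/7
P2 indiff ⇒ p·2+(1-p)·1 = p·0+(1-p)·9 ⇒ p(2) = (1-p)(8) ⇒ p = 4/5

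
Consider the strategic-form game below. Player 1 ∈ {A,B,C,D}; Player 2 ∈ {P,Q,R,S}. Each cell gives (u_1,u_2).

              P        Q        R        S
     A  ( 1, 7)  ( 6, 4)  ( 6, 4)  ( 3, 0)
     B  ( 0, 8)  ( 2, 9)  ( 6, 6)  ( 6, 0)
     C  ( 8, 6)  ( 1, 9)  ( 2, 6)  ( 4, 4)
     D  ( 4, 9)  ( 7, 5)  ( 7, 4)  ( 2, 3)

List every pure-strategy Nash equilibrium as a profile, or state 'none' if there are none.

(A,P): not NE [P1→C gives 8>1]
(A,Q): not NE [P1→D gives 7>6; P2→P gives 7>4]
(A,R): not NE [P1→D gives 7>6; P2→P gives 7>4]
(A,S): not NE [P1→B gives 6>3; P2→P gives 7>0]
(B,P): not NE [P1→C gives 8>0; P2→Q gives 9>8]
(B,Q): not NE [P1→D gives 7>2]
(B,R): not NE [P1→D gives 7>6; P2→Q gives 9>6]
(B,S): not NE [P2→Q gives 9>0]
(C,P): not NE [P2→Q gives 9>6]
(C,Q): not NE [P1→D gives 7>1]
(C,R): not NE [P1→D gives 7>2; P2→Q gives 9>6]
(C,S): not NE [P1→B gives 6>4; P2→Q gives 9>4]
(D,P): not NE [P1→C gives 8>4]
(D,Q): not NE [P2→P gives 9>5]
(D,R): not NE [P2→P gives 9>4]
(D,S): not NE [P1→B gives 6>2; P2→P gives 9>3]

No pure NE.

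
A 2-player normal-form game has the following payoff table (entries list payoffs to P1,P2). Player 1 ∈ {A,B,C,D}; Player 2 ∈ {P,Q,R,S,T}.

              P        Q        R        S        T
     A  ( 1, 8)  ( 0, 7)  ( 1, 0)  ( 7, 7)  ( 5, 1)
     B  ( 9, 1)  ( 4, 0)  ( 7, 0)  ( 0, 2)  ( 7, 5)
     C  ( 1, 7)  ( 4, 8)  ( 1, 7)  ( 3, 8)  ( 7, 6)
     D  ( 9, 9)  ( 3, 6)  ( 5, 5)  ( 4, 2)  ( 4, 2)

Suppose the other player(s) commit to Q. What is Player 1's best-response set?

u_1(A vs Q) = 0
u_1(B vs Q) = 4
u_1(C vs Q) = 4
u_1(D vs Q) = 3
max payoff 4 at {B,C}

P1 best: {B,C}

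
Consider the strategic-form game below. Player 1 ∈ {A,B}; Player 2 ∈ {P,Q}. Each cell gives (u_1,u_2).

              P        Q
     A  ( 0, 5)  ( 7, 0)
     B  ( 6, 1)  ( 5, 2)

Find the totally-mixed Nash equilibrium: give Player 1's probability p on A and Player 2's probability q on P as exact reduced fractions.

(p,q) = (1/6, 1/4)

P1 indiff ⇒ q·0+(1-q)·7 = q·6+(1-q)·5 ⇒ q(-6) = (1-q)(-2) ⇒ q = 1/4
P2 indiff ⇒ p·5+(1-p)·1 = p·0+(1-p)·2 ⇒ p(5) = (1-p)(1) ⇒ p = 1/6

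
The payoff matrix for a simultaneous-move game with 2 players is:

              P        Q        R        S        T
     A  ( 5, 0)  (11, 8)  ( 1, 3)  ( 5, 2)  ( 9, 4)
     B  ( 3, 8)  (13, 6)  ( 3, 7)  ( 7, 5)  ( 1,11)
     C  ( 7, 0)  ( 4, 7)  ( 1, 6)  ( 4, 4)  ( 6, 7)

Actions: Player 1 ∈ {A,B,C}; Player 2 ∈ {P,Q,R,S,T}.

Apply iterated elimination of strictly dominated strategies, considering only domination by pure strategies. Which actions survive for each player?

Remaining: P1:{A,B} P2:{Q,T}

P2 drop P (T beats it: A:4>0 B:11>8 C:7>0)
P2 drop R (T beats it: A:4>3 B:11>7 C:7>6)
P1 drop C (A beats it: Q:11>4 S:5>4 T:9>6)
P2 drop S (Q beats it: A:8>2 B:6>5)
P1→{A,B} P2→{Q,T}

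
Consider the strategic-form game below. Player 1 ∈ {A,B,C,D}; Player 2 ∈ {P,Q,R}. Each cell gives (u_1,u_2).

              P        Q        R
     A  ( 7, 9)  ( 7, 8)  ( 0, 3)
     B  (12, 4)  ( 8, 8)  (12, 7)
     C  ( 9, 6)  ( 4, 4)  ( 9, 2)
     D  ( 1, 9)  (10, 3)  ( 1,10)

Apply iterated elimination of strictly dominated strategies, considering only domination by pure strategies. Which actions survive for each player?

P1 drop A (B beats it: P:12>7 Q:8>7 R:12>0)
P1 drop C (B beats it: P:12>9 Q:8>4 R:12>9)
P2 drop P (R beats it: B:7>4 D:10>9)
P1→{B,D} P2→{Q,R}

Remaining: P1:{B,D} P2:{Q,R}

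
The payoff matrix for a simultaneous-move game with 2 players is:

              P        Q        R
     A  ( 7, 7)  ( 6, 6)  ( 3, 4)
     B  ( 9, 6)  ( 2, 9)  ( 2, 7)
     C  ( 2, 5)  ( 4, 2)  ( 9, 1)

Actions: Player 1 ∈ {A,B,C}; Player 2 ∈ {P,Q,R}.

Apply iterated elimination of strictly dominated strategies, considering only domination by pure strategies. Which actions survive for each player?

Remaining: P1:{A,B} P2:{P,Q}

P2 drop R (Q beats it: A:6>4 B:9>7 C:2>1)
P1 drop C (A beats it: P:7>2 Q:6>4)
P1→{A,B} P2→{P,Q}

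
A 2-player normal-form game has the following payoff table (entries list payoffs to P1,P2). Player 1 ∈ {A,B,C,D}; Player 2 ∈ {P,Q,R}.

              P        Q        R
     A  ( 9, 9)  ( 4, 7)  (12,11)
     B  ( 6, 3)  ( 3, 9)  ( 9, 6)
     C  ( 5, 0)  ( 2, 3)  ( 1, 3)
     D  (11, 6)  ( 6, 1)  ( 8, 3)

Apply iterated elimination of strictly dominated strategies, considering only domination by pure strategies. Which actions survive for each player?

P1 drop B (A beats it: P:9>6 Q:4>3 R:12>9)
P1 drop C (A beats it: P:9>5 Q:4>2 R:12>1)
P2 drop Q (P beats it: A:9>7 D:6>1)
P1→{A,D} P2→{P,R}

IESDS → P1:{A,D} P2:{P,R}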